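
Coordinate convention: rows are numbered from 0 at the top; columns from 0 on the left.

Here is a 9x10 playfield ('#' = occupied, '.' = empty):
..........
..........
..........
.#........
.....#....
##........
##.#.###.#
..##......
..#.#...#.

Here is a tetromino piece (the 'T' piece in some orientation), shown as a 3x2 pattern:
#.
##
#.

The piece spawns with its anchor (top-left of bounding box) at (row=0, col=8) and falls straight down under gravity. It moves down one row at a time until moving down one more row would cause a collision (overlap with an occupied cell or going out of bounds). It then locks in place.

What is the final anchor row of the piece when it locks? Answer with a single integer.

Spawn at (row=0, col=8). Try each row:
  row 0: fits
  row 1: fits
  row 2: fits
  row 3: fits
  row 4: fits
  row 5: blocked -> lock at row 4

Answer: 4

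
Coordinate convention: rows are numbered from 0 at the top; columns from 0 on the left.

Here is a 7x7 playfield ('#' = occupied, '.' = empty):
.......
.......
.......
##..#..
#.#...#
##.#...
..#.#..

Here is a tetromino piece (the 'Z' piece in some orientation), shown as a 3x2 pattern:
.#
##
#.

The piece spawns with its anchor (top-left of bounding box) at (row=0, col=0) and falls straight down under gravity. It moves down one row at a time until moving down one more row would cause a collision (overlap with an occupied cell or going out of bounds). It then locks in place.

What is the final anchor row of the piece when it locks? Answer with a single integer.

Answer: 0

Derivation:
Spawn at (row=0, col=0). Try each row:
  row 0: fits
  row 1: blocked -> lock at row 0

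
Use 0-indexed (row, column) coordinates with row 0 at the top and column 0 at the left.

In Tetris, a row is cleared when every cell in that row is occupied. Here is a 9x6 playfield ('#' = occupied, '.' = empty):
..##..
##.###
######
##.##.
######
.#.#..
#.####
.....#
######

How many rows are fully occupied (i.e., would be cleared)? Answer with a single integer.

Check each row:
  row 0: 4 empty cells -> not full
  row 1: 1 empty cell -> not full
  row 2: 0 empty cells -> FULL (clear)
  row 3: 2 empty cells -> not full
  row 4: 0 empty cells -> FULL (clear)
  row 5: 4 empty cells -> not full
  row 6: 1 empty cell -> not full
  row 7: 5 empty cells -> not full
  row 8: 0 empty cells -> FULL (clear)
Total rows cleared: 3

Answer: 3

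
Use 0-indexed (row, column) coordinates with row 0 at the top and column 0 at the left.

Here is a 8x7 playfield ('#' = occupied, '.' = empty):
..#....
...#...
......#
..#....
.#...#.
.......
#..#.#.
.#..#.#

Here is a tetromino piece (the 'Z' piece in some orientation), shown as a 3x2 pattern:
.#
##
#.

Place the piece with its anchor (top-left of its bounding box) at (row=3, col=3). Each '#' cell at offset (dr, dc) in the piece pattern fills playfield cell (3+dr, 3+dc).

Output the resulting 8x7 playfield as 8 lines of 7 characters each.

Fill (3+0,3+1) = (3,4)
Fill (3+1,3+0) = (4,3)
Fill (3+1,3+1) = (4,4)
Fill (3+2,3+0) = (5,3)

Answer: ..#....
...#...
......#
..#.#..
.#.###.
...#...
#..#.#.
.#..#.#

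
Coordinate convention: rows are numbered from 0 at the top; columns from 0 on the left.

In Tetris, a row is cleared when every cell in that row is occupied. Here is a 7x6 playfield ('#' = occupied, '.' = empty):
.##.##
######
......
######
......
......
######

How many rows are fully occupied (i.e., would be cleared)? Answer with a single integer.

Answer: 3

Derivation:
Check each row:
  row 0: 2 empty cells -> not full
  row 1: 0 empty cells -> FULL (clear)
  row 2: 6 empty cells -> not full
  row 3: 0 empty cells -> FULL (clear)
  row 4: 6 empty cells -> not full
  row 5: 6 empty cells -> not full
  row 6: 0 empty cells -> FULL (clear)
Total rows cleared: 3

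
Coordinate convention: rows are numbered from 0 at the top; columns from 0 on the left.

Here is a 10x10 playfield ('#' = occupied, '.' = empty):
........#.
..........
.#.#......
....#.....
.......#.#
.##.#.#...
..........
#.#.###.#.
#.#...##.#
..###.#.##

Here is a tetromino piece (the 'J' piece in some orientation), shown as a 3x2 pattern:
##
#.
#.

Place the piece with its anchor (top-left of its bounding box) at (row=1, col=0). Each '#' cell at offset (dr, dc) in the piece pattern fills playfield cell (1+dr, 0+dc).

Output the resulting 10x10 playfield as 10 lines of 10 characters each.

Fill (1+0,0+0) = (1,0)
Fill (1+0,0+1) = (1,1)
Fill (1+1,0+0) = (2,0)
Fill (1+2,0+0) = (3,0)

Answer: ........#.
##........
##.#......
#...#.....
.......#.#
.##.#.#...
..........
#.#.###.#.
#.#...##.#
..###.#.##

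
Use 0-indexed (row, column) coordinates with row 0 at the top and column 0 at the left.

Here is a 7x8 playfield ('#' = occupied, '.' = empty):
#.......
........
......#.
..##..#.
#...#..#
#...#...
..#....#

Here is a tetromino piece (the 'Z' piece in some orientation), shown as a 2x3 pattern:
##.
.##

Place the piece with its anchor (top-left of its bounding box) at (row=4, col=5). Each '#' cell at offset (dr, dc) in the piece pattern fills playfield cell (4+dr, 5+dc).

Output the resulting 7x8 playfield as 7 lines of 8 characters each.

Answer: #.......
........
......#.
..##..#.
#...####
#...#.##
..#....#

Derivation:
Fill (4+0,5+0) = (4,5)
Fill (4+0,5+1) = (4,6)
Fill (4+1,5+1) = (5,6)
Fill (4+1,5+2) = (5,7)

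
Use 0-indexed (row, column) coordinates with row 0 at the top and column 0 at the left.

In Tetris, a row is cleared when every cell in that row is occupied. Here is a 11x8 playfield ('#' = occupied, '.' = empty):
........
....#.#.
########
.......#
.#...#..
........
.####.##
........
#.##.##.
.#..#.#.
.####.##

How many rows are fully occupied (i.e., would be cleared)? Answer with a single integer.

Answer: 1

Derivation:
Check each row:
  row 0: 8 empty cells -> not full
  row 1: 6 empty cells -> not full
  row 2: 0 empty cells -> FULL (clear)
  row 3: 7 empty cells -> not full
  row 4: 6 empty cells -> not full
  row 5: 8 empty cells -> not full
  row 6: 2 empty cells -> not full
  row 7: 8 empty cells -> not full
  row 8: 3 empty cells -> not full
  row 9: 5 empty cells -> not full
  row 10: 2 empty cells -> not full
Total rows cleared: 1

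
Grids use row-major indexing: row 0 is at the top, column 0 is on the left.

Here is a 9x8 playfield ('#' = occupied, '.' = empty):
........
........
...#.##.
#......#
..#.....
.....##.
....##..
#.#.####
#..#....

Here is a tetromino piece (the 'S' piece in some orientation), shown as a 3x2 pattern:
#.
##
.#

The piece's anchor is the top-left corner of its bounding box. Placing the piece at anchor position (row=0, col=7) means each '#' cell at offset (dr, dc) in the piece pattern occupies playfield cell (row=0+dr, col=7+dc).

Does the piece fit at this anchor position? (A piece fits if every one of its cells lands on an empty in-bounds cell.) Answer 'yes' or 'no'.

Answer: no

Derivation:
Check each piece cell at anchor (0, 7):
  offset (0,0) -> (0,7): empty -> OK
  offset (1,0) -> (1,7): empty -> OK
  offset (1,1) -> (1,8): out of bounds -> FAIL
  offset (2,1) -> (2,8): out of bounds -> FAIL
All cells valid: no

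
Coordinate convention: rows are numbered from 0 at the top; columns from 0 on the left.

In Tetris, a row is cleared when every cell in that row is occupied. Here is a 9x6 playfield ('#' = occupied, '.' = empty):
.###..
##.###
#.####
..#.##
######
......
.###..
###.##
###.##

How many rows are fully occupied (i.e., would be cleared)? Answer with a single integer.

Answer: 1

Derivation:
Check each row:
  row 0: 3 empty cells -> not full
  row 1: 1 empty cell -> not full
  row 2: 1 empty cell -> not full
  row 3: 3 empty cells -> not full
  row 4: 0 empty cells -> FULL (clear)
  row 5: 6 empty cells -> not full
  row 6: 3 empty cells -> not full
  row 7: 1 empty cell -> not full
  row 8: 1 empty cell -> not full
Total rows cleared: 1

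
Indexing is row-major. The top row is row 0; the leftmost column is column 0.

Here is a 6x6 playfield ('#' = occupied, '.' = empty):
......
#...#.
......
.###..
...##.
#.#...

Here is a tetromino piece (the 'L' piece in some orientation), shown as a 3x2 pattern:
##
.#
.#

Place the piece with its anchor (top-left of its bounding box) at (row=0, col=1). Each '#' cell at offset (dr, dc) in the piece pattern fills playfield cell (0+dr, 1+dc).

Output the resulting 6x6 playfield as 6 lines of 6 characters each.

Fill (0+0,1+0) = (0,1)
Fill (0+0,1+1) = (0,2)
Fill (0+1,1+1) = (1,2)
Fill (0+2,1+1) = (2,2)

Answer: .##...
#.#.#.
..#...
.###..
...##.
#.#...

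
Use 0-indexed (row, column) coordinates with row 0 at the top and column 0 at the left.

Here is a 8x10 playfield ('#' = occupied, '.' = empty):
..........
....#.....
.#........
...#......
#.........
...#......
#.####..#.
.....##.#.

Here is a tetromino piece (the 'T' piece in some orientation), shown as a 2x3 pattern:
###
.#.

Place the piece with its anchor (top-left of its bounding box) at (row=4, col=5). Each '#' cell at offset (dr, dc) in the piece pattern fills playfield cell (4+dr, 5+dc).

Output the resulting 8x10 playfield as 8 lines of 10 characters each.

Fill (4+0,5+0) = (4,5)
Fill (4+0,5+1) = (4,6)
Fill (4+0,5+2) = (4,7)
Fill (4+1,5+1) = (5,6)

Answer: ..........
....#.....
.#........
...#......
#....###..
...#..#...
#.####..#.
.....##.#.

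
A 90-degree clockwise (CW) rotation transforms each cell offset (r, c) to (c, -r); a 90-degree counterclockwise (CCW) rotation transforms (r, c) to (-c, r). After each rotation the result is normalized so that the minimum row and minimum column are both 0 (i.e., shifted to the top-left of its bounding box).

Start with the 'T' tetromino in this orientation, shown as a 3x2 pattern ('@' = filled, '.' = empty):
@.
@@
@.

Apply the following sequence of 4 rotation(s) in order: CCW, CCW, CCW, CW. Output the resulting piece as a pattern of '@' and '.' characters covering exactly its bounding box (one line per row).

Start:
@.
@@
@.
After rotation 1 (CCW):
.@.
@@@
After rotation 2 (CCW):
.@
@@
.@
After rotation 3 (CCW):
@@@
.@.
After rotation 4 (CW):
.@
@@
.@

Answer: .@
@@
.@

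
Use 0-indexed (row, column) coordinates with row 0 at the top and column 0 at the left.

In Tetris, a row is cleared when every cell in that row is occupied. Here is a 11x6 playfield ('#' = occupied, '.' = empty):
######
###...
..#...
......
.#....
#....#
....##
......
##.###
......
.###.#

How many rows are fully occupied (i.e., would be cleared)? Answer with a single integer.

Answer: 1

Derivation:
Check each row:
  row 0: 0 empty cells -> FULL (clear)
  row 1: 3 empty cells -> not full
  row 2: 5 empty cells -> not full
  row 3: 6 empty cells -> not full
  row 4: 5 empty cells -> not full
  row 5: 4 empty cells -> not full
  row 6: 4 empty cells -> not full
  row 7: 6 empty cells -> not full
  row 8: 1 empty cell -> not full
  row 9: 6 empty cells -> not full
  row 10: 2 empty cells -> not full
Total rows cleared: 1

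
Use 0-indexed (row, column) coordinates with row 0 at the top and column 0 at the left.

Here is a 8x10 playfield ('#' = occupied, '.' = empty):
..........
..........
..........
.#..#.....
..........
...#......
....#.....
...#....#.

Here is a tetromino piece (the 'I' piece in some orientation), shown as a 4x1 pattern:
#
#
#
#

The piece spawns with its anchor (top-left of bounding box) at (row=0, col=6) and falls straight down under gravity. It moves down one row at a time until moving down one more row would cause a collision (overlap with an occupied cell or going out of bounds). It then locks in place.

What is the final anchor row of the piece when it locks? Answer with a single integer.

Answer: 4

Derivation:
Spawn at (row=0, col=6). Try each row:
  row 0: fits
  row 1: fits
  row 2: fits
  row 3: fits
  row 4: fits
  row 5: blocked -> lock at row 4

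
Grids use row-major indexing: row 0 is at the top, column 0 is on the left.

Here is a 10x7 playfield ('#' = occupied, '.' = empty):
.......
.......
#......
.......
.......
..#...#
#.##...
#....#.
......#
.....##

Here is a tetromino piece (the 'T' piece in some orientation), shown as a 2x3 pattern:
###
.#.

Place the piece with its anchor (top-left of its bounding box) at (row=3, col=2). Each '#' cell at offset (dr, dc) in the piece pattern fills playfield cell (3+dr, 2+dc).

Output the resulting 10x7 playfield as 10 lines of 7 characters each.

Answer: .......
.......
#......
..###..
...#...
..#...#
#.##...
#....#.
......#
.....##

Derivation:
Fill (3+0,2+0) = (3,2)
Fill (3+0,2+1) = (3,3)
Fill (3+0,2+2) = (3,4)
Fill (3+1,2+1) = (4,3)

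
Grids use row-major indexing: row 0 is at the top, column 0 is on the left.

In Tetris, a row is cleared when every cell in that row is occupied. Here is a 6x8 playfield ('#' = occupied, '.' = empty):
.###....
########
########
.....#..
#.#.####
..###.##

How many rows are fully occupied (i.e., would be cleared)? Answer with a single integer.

Check each row:
  row 0: 5 empty cells -> not full
  row 1: 0 empty cells -> FULL (clear)
  row 2: 0 empty cells -> FULL (clear)
  row 3: 7 empty cells -> not full
  row 4: 2 empty cells -> not full
  row 5: 3 empty cells -> not full
Total rows cleared: 2

Answer: 2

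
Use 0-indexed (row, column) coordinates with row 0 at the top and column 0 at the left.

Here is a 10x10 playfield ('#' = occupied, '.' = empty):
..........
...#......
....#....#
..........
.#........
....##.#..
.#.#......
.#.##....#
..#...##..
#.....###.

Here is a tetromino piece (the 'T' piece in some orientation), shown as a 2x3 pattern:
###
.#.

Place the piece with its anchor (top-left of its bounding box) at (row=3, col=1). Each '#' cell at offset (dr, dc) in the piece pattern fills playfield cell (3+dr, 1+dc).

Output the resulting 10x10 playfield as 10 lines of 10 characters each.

Fill (3+0,1+0) = (3,1)
Fill (3+0,1+1) = (3,2)
Fill (3+0,1+2) = (3,3)
Fill (3+1,1+1) = (4,2)

Answer: ..........
...#......
....#....#
.###......
.##.......
....##.#..
.#.#......
.#.##....#
..#...##..
#.....###.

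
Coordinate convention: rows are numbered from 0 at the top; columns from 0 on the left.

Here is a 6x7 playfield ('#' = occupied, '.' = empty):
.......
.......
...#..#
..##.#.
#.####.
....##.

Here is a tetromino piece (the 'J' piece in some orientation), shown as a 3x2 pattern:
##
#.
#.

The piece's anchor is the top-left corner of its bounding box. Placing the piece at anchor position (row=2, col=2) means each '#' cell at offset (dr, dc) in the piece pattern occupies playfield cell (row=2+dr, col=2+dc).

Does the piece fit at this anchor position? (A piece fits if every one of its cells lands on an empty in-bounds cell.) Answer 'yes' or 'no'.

Check each piece cell at anchor (2, 2):
  offset (0,0) -> (2,2): empty -> OK
  offset (0,1) -> (2,3): occupied ('#') -> FAIL
  offset (1,0) -> (3,2): occupied ('#') -> FAIL
  offset (2,0) -> (4,2): occupied ('#') -> FAIL
All cells valid: no

Answer: no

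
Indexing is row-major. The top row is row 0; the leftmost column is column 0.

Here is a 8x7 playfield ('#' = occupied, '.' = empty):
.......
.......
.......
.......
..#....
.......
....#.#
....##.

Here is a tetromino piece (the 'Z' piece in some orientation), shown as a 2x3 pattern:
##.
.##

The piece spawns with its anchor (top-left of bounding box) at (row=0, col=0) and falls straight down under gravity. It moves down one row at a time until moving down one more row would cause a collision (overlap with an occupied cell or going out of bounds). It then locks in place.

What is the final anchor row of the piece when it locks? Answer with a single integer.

Spawn at (row=0, col=0). Try each row:
  row 0: fits
  row 1: fits
  row 2: fits
  row 3: blocked -> lock at row 2

Answer: 2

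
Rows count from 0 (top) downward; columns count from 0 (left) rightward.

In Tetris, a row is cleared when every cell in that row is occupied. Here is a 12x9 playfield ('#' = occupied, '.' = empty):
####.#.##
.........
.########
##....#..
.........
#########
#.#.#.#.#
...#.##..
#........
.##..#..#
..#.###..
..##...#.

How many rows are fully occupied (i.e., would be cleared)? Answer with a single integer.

Check each row:
  row 0: 2 empty cells -> not full
  row 1: 9 empty cells -> not full
  row 2: 1 empty cell -> not full
  row 3: 6 empty cells -> not full
  row 4: 9 empty cells -> not full
  row 5: 0 empty cells -> FULL (clear)
  row 6: 4 empty cells -> not full
  row 7: 6 empty cells -> not full
  row 8: 8 empty cells -> not full
  row 9: 5 empty cells -> not full
  row 10: 5 empty cells -> not full
  row 11: 6 empty cells -> not full
Total rows cleared: 1

Answer: 1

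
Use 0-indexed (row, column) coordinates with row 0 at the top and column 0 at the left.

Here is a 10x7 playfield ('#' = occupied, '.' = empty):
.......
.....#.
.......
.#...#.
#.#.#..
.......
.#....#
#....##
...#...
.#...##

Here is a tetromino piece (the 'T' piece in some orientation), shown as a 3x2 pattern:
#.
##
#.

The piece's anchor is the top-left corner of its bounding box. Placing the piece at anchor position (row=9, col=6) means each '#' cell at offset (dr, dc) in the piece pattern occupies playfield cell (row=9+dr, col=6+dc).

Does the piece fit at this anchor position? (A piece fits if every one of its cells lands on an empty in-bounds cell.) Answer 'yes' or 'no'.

Check each piece cell at anchor (9, 6):
  offset (0,0) -> (9,6): occupied ('#') -> FAIL
  offset (1,0) -> (10,6): out of bounds -> FAIL
  offset (1,1) -> (10,7): out of bounds -> FAIL
  offset (2,0) -> (11,6): out of bounds -> FAIL
All cells valid: no

Answer: no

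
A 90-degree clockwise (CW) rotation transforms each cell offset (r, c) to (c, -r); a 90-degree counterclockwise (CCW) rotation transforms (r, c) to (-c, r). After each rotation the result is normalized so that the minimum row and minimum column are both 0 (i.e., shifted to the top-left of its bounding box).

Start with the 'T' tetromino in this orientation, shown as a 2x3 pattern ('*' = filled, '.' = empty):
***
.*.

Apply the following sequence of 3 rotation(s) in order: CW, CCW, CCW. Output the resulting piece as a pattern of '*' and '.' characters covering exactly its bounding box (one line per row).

Answer: *.
**
*.

Derivation:
Start:
***
.*.
After rotation 1 (CW):
.*
**
.*
After rotation 2 (CCW):
***
.*.
After rotation 3 (CCW):
*.
**
*.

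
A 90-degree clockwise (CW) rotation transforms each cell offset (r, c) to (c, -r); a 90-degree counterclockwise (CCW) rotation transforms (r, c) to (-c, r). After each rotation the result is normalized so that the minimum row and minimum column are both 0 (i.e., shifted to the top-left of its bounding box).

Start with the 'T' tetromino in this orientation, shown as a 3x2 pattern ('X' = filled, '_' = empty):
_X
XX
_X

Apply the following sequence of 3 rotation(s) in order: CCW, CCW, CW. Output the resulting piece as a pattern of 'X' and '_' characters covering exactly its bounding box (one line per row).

Answer: XXX
_X_

Derivation:
Start:
_X
XX
_X
After rotation 1 (CCW):
XXX
_X_
After rotation 2 (CCW):
X_
XX
X_
After rotation 3 (CW):
XXX
_X_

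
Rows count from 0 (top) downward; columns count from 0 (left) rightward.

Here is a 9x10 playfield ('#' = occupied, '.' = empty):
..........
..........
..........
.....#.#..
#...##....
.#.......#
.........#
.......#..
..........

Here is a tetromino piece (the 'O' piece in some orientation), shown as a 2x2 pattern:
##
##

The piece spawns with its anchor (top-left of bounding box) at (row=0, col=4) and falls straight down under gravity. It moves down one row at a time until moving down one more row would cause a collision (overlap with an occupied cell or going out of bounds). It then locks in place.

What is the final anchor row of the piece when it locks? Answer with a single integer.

Answer: 1

Derivation:
Spawn at (row=0, col=4). Try each row:
  row 0: fits
  row 1: fits
  row 2: blocked -> lock at row 1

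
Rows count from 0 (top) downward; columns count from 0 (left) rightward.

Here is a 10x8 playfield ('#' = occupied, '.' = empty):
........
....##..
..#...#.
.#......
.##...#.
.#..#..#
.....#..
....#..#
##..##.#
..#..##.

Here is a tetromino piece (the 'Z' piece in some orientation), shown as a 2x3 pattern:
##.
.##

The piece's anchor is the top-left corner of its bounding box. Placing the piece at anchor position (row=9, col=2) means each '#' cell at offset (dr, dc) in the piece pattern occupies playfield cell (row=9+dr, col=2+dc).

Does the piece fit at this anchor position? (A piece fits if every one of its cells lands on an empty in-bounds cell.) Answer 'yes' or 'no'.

Answer: no

Derivation:
Check each piece cell at anchor (9, 2):
  offset (0,0) -> (9,2): occupied ('#') -> FAIL
  offset (0,1) -> (9,3): empty -> OK
  offset (1,1) -> (10,3): out of bounds -> FAIL
  offset (1,2) -> (10,4): out of bounds -> FAIL
All cells valid: no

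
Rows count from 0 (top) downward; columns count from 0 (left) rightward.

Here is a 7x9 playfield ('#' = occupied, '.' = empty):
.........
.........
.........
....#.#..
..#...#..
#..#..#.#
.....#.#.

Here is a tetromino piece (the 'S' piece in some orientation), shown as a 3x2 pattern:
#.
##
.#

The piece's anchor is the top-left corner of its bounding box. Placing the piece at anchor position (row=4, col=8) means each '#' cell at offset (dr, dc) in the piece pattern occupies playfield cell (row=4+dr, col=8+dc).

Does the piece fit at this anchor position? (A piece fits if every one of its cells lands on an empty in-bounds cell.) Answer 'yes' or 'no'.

Answer: no

Derivation:
Check each piece cell at anchor (4, 8):
  offset (0,0) -> (4,8): empty -> OK
  offset (1,0) -> (5,8): occupied ('#') -> FAIL
  offset (1,1) -> (5,9): out of bounds -> FAIL
  offset (2,1) -> (6,9): out of bounds -> FAIL
All cells valid: no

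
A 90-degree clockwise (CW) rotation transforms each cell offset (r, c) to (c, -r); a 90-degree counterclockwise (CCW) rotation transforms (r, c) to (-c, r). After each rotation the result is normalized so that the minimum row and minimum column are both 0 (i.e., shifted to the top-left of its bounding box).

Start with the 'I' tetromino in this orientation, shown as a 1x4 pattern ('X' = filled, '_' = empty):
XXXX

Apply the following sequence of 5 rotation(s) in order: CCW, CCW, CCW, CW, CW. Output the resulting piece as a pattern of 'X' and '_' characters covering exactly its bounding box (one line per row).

Answer: X
X
X
X

Derivation:
Start:
XXXX
After rotation 1 (CCW):
X
X
X
X
After rotation 2 (CCW):
XXXX
After rotation 3 (CCW):
X
X
X
X
After rotation 4 (CW):
XXXX
After rotation 5 (CW):
X
X
X
X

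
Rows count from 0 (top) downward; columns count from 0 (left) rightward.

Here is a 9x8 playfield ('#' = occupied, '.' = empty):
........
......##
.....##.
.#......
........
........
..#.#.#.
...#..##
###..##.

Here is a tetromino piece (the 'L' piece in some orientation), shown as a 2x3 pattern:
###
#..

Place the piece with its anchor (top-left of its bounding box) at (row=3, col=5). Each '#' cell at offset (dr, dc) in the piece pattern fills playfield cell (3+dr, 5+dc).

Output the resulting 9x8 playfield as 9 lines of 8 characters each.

Answer: ........
......##
.....##.
.#...###
.....#..
........
..#.#.#.
...#..##
###..##.

Derivation:
Fill (3+0,5+0) = (3,5)
Fill (3+0,5+1) = (3,6)
Fill (3+0,5+2) = (3,7)
Fill (3+1,5+0) = (4,5)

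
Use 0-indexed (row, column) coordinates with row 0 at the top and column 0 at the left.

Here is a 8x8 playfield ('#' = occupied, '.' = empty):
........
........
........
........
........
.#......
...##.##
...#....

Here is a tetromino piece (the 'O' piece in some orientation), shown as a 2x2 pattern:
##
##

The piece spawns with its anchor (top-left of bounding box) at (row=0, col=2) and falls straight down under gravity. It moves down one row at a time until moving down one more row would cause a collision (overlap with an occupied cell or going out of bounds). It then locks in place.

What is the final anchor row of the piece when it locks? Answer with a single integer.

Spawn at (row=0, col=2). Try each row:
  row 0: fits
  row 1: fits
  row 2: fits
  row 3: fits
  row 4: fits
  row 5: blocked -> lock at row 4

Answer: 4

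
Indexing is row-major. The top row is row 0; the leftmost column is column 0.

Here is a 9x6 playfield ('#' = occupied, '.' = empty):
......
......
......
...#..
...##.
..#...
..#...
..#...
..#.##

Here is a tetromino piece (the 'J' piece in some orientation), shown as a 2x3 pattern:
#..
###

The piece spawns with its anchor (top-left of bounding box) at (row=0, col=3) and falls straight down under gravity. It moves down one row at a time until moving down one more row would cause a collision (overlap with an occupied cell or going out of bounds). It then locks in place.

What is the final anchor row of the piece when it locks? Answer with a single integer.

Answer: 1

Derivation:
Spawn at (row=0, col=3). Try each row:
  row 0: fits
  row 1: fits
  row 2: blocked -> lock at row 1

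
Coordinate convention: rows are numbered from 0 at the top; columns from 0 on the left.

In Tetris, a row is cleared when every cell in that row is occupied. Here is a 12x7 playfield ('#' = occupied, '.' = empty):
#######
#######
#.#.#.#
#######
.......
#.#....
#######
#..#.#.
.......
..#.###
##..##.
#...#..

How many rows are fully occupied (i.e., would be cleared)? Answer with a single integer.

Check each row:
  row 0: 0 empty cells -> FULL (clear)
  row 1: 0 empty cells -> FULL (clear)
  row 2: 3 empty cells -> not full
  row 3: 0 empty cells -> FULL (clear)
  row 4: 7 empty cells -> not full
  row 5: 5 empty cells -> not full
  row 6: 0 empty cells -> FULL (clear)
  row 7: 4 empty cells -> not full
  row 8: 7 empty cells -> not full
  row 9: 3 empty cells -> not full
  row 10: 3 empty cells -> not full
  row 11: 5 empty cells -> not full
Total rows cleared: 4

Answer: 4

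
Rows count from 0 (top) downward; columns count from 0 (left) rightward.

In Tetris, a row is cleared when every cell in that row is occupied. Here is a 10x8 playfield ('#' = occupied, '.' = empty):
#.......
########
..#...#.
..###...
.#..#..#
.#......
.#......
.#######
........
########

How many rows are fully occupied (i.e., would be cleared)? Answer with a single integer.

Check each row:
  row 0: 7 empty cells -> not full
  row 1: 0 empty cells -> FULL (clear)
  row 2: 6 empty cells -> not full
  row 3: 5 empty cells -> not full
  row 4: 5 empty cells -> not full
  row 5: 7 empty cells -> not full
  row 6: 7 empty cells -> not full
  row 7: 1 empty cell -> not full
  row 8: 8 empty cells -> not full
  row 9: 0 empty cells -> FULL (clear)
Total rows cleared: 2

Answer: 2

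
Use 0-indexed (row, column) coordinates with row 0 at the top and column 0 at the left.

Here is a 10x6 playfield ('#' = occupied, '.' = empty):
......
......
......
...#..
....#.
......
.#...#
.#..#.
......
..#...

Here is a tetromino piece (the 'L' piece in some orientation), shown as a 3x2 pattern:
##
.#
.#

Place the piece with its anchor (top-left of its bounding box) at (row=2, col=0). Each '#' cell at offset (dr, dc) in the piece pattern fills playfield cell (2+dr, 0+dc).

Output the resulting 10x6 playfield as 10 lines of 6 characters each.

Answer: ......
......
##....
.#.#..
.#..#.
......
.#...#
.#..#.
......
..#...

Derivation:
Fill (2+0,0+0) = (2,0)
Fill (2+0,0+1) = (2,1)
Fill (2+1,0+1) = (3,1)
Fill (2+2,0+1) = (4,1)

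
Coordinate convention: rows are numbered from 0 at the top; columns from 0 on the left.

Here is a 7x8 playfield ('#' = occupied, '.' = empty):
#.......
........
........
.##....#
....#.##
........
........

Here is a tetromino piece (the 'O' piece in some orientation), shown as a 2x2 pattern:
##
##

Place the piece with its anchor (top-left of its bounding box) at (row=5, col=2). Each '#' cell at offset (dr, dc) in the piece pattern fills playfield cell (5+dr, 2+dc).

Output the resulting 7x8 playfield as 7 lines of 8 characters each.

Answer: #.......
........
........
.##....#
....#.##
..##....
..##....

Derivation:
Fill (5+0,2+0) = (5,2)
Fill (5+0,2+1) = (5,3)
Fill (5+1,2+0) = (6,2)
Fill (5+1,2+1) = (6,3)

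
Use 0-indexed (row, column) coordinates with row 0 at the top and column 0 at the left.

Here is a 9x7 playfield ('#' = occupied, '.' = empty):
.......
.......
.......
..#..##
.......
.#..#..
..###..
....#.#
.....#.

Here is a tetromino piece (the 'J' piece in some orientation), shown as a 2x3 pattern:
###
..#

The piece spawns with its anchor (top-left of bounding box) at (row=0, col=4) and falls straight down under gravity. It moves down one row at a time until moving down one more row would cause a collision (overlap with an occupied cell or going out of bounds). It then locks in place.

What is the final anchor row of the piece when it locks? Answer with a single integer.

Answer: 1

Derivation:
Spawn at (row=0, col=4). Try each row:
  row 0: fits
  row 1: fits
  row 2: blocked -> lock at row 1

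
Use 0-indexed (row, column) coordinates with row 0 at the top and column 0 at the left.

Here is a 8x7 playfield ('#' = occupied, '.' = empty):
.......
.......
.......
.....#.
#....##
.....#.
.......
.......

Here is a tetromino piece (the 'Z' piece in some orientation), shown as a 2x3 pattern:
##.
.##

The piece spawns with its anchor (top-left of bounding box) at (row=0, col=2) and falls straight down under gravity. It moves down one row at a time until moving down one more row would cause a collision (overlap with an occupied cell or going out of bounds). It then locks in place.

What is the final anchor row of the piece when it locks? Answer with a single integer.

Spawn at (row=0, col=2). Try each row:
  row 0: fits
  row 1: fits
  row 2: fits
  row 3: fits
  row 4: fits
  row 5: fits
  row 6: fits
  row 7: blocked -> lock at row 6

Answer: 6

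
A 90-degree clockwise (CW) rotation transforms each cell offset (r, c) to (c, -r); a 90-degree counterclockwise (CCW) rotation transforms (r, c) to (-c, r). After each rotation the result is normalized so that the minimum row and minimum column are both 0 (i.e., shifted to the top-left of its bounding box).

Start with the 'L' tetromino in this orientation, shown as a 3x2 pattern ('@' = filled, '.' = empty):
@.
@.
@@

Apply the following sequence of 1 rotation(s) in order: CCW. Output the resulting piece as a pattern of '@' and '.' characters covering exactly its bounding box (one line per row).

Start:
@.
@.
@@
After rotation 1 (CCW):
..@
@@@

Answer: ..@
@@@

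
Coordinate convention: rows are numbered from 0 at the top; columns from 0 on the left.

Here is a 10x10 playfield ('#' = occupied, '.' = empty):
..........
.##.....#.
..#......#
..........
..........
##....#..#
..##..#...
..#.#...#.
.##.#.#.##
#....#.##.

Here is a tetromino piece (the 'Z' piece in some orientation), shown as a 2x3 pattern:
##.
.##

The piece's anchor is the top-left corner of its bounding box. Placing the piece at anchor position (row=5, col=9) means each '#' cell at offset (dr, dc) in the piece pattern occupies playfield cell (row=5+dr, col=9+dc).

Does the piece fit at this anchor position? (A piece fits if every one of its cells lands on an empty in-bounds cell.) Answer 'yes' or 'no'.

Check each piece cell at anchor (5, 9):
  offset (0,0) -> (5,9): occupied ('#') -> FAIL
  offset (0,1) -> (5,10): out of bounds -> FAIL
  offset (1,1) -> (6,10): out of bounds -> FAIL
  offset (1,2) -> (6,11): out of bounds -> FAIL
All cells valid: no

Answer: no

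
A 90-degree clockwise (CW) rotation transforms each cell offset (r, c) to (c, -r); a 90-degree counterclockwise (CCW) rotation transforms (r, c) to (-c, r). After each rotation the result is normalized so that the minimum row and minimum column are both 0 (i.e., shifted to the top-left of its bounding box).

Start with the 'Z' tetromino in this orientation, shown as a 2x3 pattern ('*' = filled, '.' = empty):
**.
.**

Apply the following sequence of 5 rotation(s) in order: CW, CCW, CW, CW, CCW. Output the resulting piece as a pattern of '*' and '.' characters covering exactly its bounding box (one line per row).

Start:
**.
.**
After rotation 1 (CW):
.*
**
*.
After rotation 2 (CCW):
**.
.**
After rotation 3 (CW):
.*
**
*.
After rotation 4 (CW):
**.
.**
After rotation 5 (CCW):
.*
**
*.

Answer: .*
**
*.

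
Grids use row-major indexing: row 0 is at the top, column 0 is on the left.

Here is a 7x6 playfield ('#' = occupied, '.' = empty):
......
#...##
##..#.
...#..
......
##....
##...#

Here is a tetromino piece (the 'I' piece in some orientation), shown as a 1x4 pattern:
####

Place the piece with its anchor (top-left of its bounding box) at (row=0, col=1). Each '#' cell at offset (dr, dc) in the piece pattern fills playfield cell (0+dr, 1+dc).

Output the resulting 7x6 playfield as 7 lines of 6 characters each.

Fill (0+0,1+0) = (0,1)
Fill (0+0,1+1) = (0,2)
Fill (0+0,1+2) = (0,3)
Fill (0+0,1+3) = (0,4)

Answer: .####.
#...##
##..#.
...#..
......
##....
##...#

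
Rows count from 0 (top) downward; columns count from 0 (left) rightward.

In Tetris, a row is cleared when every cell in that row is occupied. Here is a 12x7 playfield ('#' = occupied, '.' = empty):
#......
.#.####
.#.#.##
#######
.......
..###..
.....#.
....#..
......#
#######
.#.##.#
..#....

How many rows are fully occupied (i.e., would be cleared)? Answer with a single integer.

Answer: 2

Derivation:
Check each row:
  row 0: 6 empty cells -> not full
  row 1: 2 empty cells -> not full
  row 2: 3 empty cells -> not full
  row 3: 0 empty cells -> FULL (clear)
  row 4: 7 empty cells -> not full
  row 5: 4 empty cells -> not full
  row 6: 6 empty cells -> not full
  row 7: 6 empty cells -> not full
  row 8: 6 empty cells -> not full
  row 9: 0 empty cells -> FULL (clear)
  row 10: 3 empty cells -> not full
  row 11: 6 empty cells -> not full
Total rows cleared: 2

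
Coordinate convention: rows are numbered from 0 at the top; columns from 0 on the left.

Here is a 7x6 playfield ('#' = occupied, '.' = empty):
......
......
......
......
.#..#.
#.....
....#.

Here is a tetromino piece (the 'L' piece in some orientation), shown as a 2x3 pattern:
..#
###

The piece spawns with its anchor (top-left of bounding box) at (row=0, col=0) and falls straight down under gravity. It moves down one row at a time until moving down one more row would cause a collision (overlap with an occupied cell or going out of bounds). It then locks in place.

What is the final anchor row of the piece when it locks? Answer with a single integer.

Spawn at (row=0, col=0). Try each row:
  row 0: fits
  row 1: fits
  row 2: fits
  row 3: blocked -> lock at row 2

Answer: 2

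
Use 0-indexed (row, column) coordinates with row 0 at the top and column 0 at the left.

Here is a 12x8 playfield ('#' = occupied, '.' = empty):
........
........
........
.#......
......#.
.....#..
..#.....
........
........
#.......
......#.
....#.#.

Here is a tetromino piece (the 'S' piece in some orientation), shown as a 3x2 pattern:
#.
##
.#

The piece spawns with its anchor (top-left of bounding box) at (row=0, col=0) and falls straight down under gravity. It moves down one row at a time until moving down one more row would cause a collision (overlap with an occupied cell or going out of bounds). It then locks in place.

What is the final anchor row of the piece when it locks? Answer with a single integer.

Answer: 0

Derivation:
Spawn at (row=0, col=0). Try each row:
  row 0: fits
  row 1: blocked -> lock at row 0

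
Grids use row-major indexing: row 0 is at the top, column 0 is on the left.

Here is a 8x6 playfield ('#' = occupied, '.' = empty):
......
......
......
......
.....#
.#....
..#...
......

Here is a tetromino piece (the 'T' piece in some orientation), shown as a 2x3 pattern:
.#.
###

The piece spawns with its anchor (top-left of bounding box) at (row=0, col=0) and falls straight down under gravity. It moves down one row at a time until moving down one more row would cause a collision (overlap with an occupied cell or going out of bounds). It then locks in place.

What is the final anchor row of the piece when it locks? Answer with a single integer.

Answer: 3

Derivation:
Spawn at (row=0, col=0). Try each row:
  row 0: fits
  row 1: fits
  row 2: fits
  row 3: fits
  row 4: blocked -> lock at row 3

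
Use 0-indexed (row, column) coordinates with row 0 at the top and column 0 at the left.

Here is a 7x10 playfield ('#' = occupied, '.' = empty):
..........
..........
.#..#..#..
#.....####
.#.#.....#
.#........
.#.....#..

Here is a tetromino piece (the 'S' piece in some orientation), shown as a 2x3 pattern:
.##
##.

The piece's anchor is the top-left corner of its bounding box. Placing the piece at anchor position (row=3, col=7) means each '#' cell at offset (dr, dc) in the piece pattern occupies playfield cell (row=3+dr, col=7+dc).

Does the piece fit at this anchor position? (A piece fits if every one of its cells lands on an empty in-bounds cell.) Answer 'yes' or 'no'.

Answer: no

Derivation:
Check each piece cell at anchor (3, 7):
  offset (0,1) -> (3,8): occupied ('#') -> FAIL
  offset (0,2) -> (3,9): occupied ('#') -> FAIL
  offset (1,0) -> (4,7): empty -> OK
  offset (1,1) -> (4,8): empty -> OK
All cells valid: no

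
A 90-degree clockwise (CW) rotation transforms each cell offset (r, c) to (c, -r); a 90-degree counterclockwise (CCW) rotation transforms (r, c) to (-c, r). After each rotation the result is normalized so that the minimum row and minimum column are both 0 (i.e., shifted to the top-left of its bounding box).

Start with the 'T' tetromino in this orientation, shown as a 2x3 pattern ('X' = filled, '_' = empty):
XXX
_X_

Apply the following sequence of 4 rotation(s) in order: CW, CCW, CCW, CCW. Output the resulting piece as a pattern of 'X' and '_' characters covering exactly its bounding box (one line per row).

Start:
XXX
_X_
After rotation 1 (CW):
_X
XX
_X
After rotation 2 (CCW):
XXX
_X_
After rotation 3 (CCW):
X_
XX
X_
After rotation 4 (CCW):
_X_
XXX

Answer: _X_
XXX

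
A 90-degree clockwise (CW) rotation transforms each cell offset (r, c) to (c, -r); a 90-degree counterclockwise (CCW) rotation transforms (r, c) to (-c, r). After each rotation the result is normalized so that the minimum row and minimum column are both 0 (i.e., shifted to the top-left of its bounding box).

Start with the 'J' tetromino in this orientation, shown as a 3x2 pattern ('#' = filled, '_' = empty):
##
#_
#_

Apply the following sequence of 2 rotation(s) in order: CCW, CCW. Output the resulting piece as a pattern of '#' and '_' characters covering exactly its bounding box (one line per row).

Start:
##
#_
#_
After rotation 1 (CCW):
#__
###
After rotation 2 (CCW):
_#
_#
##

Answer: _#
_#
##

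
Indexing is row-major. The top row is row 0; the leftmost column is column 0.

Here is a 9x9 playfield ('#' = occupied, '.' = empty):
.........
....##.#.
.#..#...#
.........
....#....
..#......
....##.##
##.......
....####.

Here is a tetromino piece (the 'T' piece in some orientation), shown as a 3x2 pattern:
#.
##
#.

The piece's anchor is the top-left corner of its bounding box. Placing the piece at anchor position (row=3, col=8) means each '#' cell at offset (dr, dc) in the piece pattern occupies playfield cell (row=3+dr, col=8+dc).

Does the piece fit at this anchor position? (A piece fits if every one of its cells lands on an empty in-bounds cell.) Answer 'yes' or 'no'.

Check each piece cell at anchor (3, 8):
  offset (0,0) -> (3,8): empty -> OK
  offset (1,0) -> (4,8): empty -> OK
  offset (1,1) -> (4,9): out of bounds -> FAIL
  offset (2,0) -> (5,8): empty -> OK
All cells valid: no

Answer: no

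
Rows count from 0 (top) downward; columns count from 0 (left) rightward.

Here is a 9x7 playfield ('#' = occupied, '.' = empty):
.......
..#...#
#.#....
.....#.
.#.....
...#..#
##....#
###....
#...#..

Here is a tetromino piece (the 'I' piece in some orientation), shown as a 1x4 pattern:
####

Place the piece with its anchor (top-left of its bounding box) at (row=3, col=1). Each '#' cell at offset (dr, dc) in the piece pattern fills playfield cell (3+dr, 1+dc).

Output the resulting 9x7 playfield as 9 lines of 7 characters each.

Fill (3+0,1+0) = (3,1)
Fill (3+0,1+1) = (3,2)
Fill (3+0,1+2) = (3,3)
Fill (3+0,1+3) = (3,4)

Answer: .......
..#...#
#.#....
.#####.
.#.....
...#..#
##....#
###....
#...#..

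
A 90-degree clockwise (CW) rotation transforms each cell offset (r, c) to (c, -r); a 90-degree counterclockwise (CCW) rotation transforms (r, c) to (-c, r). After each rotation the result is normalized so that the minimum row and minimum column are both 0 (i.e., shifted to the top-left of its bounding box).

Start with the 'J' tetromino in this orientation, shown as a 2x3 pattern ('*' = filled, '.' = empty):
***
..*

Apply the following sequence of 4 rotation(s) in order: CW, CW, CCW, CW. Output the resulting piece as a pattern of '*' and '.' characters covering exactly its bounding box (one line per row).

Start:
***
..*
After rotation 1 (CW):
.*
.*
**
After rotation 2 (CW):
*..
***
After rotation 3 (CCW):
.*
.*
**
After rotation 4 (CW):
*..
***

Answer: *..
***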